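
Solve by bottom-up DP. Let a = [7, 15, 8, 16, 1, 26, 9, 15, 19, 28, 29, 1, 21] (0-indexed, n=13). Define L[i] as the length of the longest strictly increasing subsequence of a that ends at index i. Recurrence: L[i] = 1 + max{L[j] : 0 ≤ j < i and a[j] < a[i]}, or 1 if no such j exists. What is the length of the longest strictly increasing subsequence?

7

   i    0    1    2    3    4    5    6    7    8    9   10   11   12
a[i]    7   15    8   16    1   26    9   15   19   28   29    1   21
L[i]    1    2    2    3    1    4    3    4    5    6    7    1    6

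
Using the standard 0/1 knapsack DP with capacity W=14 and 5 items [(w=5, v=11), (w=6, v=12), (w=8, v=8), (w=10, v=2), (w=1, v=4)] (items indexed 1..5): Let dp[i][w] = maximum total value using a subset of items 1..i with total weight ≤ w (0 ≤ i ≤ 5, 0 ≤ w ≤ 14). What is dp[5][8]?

i\w   0   1   2   3   4   5   6   7   8   9  10  11  12  13  14
  0   0   0   0   0   0   0   0   0   0   0   0   0   0   0   0
  1   0   0   0   0   0  11  11  11  11  11  11  11  11  11  11
  2   0   0   0   0   0  11  12  12  12  12  12  23  23  23  23
  3   0   0   0   0   0  11  12  12  12  12  12  23  23  23  23
  4   0   0   0   0   0  11  12  12  12  12  12  23  23  23  23
  5   0   4   4   4   4  11  15  16  16  16  16  23  27  27  27

16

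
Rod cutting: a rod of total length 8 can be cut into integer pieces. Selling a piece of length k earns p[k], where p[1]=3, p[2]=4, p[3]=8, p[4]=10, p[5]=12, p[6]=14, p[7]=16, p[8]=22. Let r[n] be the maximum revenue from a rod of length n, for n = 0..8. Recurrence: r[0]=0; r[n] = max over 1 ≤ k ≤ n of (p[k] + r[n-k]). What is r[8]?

24

   n    0    1    2    3    4    5    6    7    8
r[n]    0    3    6    9   12   15   18   21   24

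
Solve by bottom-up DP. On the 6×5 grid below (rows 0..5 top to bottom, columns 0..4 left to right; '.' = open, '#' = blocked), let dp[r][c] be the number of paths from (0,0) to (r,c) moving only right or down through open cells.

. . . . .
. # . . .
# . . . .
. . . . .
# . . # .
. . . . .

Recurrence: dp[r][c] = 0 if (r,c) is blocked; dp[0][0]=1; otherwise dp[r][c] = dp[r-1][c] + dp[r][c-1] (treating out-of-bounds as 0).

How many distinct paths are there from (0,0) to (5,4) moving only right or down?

r\c   0   1   2   3   4
  0   1   1   1   1   1
  1   1   0   1   2   3
  2   0   0   1   3   6
  3   0   0   1   4  10
  4   0   0   1   0  10
  5   0   0   1   1  11

11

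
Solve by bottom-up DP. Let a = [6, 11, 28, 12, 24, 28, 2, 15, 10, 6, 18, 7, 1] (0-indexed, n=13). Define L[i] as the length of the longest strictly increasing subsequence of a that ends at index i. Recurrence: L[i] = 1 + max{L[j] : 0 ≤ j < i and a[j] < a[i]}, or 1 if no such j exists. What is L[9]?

   i    0    1    2    3    4    5    6    7    8    9   10   11   12
a[i]    6   11   28   12   24   28    2   15   10    6   18    7    1
L[i]    1    2    3    3    4    5    1    4    2    2    5    3    1

2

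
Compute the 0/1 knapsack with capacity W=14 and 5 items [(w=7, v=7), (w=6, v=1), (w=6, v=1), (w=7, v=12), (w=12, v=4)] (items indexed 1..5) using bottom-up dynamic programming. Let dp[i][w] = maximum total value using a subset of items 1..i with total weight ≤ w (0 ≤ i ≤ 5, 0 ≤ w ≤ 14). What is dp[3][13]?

8

i\w   0   1   2   3   4   5   6   7   8   9  10  11  12  13  14
  0   0   0   0   0   0   0   0   0   0   0   0   0   0   0   0
  1   0   0   0   0   0   0   0   7   7   7   7   7   7   7   7
  2   0   0   0   0   0   0   1   7   7   7   7   7   7   8   8
  3   0   0   0   0   0   0   1   7   7   7   7   7   7   8   8
  4   0   0   0   0   0   0   1  12  12  12  12  12  12  13  19
  5   0   0   0   0   0   0   1  12  12  12  12  12  12  13  19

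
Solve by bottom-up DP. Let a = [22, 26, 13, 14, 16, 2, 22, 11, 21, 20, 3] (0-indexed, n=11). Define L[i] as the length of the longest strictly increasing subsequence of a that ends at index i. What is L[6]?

   i    0    1    2    3    4    5    6    7    8    9   10
a[i]   22   26   13   14   16    2   22   11   21   20    3
L[i]    1    2    1    2    3    1    4    2    4    4    2

4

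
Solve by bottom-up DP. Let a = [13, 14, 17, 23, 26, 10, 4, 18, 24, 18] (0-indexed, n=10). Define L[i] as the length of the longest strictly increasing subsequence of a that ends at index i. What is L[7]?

   i    0    1    2    3    4    5    6    7    8    9
a[i]   13   14   17   23   26   10    4   18   24   18
L[i]    1    2    3    4    5    1    1    4    5    4

4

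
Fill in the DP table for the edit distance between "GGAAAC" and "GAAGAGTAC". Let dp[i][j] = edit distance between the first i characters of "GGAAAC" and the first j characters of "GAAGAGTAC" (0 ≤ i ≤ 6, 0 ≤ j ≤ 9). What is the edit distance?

4

   ''  G  A  A  G  A  G  T  A  C
''  0  1  2  3  4  5  6  7  8  9
 G  1  0  1  2  3  4  5  6  7  8
 G  2  1  1  2  2  3  4  5  6  7
 A  3  2  1  1  2  2  3  4  5  6
 A  4  3  2  1  2  2  3  4  4  5
 A  5  4  3  2  2  2  3  4  4  5
 C  6  5  4  3  3  3  3  4  5  4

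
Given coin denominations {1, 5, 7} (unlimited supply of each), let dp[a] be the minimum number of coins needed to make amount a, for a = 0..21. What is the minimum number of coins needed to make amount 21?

3

 a  0  1  2  3  4  5  6  7  8  9 10 11 12 13 14 15 16 17 18 19 20 21
dp  0  1  2  3  4  1  2  1  2  3  2  3  2  3  2  3  4  3  4  3  4  3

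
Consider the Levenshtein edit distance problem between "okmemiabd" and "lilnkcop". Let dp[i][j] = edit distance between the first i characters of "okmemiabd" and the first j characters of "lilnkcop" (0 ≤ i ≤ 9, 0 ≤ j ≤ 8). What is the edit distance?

9

   ''  l  i  l  n  k  c  o  p
''  0  1  2  3  4  5  6  7  8
 o  1  1  2  3  4  5  6  6  7
 k  2  2  2  3  4  4  5  6  7
 m  3  3  3  3  4  5  5  6  7
 e  4  4  4  4  4  5  6  6  7
 m  5  5  5  5  5  5  6  7  7
 i  6  6  5  6  6  6  6  7  8
 a  7  7  6  6  7  7  7  7  8
 b  8  8  7  7  7  8  8  8  8
 d  9  9  8  8  8  8  9  9  9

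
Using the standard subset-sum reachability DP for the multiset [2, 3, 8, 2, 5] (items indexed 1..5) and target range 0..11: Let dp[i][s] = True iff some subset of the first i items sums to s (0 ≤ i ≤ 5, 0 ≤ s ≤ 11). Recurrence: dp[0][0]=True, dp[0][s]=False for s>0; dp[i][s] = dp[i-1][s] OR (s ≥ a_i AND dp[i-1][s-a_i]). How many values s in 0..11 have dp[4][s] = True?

9

i\s   0   1   2   3   4   5   6   7   8   9  10  11
  0   T   F   F   F   F   F   F   F   F   F   F   F
  1   T   F   T   F   F   F   F   F   F   F   F   F
  2   T   F   T   T   F   T   F   F   F   F   F   F
  3   T   F   T   T   F   T   F   F   T   F   T   T
  4   T   F   T   T   T   T   F   T   T   F   T   T
  5   T   F   T   T   T   T   F   T   T   T   T   T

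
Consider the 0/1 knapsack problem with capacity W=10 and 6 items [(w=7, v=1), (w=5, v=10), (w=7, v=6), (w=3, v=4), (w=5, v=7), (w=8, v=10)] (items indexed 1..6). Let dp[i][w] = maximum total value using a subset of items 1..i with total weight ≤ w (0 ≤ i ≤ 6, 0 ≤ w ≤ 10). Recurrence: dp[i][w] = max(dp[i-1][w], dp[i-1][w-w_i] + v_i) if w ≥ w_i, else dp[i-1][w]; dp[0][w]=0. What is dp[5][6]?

i\w   0   1   2   3   4   5   6   7   8   9  10
  0   0   0   0   0   0   0   0   0   0   0   0
  1   0   0   0   0   0   0   0   1   1   1   1
  2   0   0   0   0   0  10  10  10  10  10  10
  3   0   0   0   0   0  10  10  10  10  10  10
  4   0   0   0   4   4  10  10  10  14  14  14
  5   0   0   0   4   4  10  10  10  14  14  17
  6   0   0   0   4   4  10  10  10  14  14  17

10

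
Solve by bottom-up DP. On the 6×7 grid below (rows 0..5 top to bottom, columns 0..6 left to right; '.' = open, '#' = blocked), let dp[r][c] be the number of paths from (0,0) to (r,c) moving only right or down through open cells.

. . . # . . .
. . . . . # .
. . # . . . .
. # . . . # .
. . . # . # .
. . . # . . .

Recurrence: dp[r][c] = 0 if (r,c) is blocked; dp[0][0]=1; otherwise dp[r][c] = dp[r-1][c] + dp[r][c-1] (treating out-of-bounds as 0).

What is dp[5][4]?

9

r\c   0   1   2   3   4   5   6
  0   1   1   1   0   0   0   0
  1   1   2   3   3   3   0   0
  2   1   3   0   3   6   6   6
  3   1   0   0   3   9   0   6
  4   1   1   1   0   9   0   6
  5   1   2   3   0   9   9  15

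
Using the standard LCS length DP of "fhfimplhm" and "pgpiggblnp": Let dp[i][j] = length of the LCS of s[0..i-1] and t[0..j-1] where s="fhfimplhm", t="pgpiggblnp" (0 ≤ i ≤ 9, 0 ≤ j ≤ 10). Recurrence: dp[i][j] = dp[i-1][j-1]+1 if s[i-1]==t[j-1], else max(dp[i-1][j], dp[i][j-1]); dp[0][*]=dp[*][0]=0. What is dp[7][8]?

   ''  p  g  p  i  g  g  b  l  n  p
''  0  0  0  0  0  0  0  0  0  0  0
 f  0  0  0  0  0  0  0  0  0  0  0
 h  0  0  0  0  0  0  0  0  0  0  0
 f  0  0  0  0  0  0  0  0  0  0  0
 i  0  0  0  0  1  1  1  1  1  1  1
 m  0  0  0  0  1  1  1  1  1  1  1
 p  0  1  1  1  1  1  1  1  1  1  2
 l  0  1  1  1  1  1  1  1  2  2  2
 h  0  1  1  1  1  1  1  1  2  2  2
 m  0  1  1  1  1  1  1  1  2  2  2

2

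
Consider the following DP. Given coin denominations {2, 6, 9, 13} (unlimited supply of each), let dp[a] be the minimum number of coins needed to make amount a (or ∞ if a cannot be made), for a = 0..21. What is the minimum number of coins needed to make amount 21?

3

 a  0  1  2  3  4  5  6  7  8  9 10 11 12 13 14 15 16 17 18 19 20 21
dp  0  -  1  -  2  -  1  -  2  1  3  2  2  1  3  2  4  3  2  2  3  3
(- denotes ∞ / unreachable)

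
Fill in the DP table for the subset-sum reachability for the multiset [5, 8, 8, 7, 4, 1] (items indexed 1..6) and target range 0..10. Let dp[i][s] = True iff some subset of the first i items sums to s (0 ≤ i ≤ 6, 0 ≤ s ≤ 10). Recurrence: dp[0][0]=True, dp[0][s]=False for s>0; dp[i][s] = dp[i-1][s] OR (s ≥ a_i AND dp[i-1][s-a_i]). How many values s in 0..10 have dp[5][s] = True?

i\s   0   1   2   3   4   5   6   7   8   9  10
  0   T   F   F   F   F   F   F   F   F   F   F
  1   T   F   F   F   F   T   F   F   F   F   F
  2   T   F   F   F   F   T   F   F   T   F   F
  3   T   F   F   F   F   T   F   F   T   F   F
  4   T   F   F   F   F   T   F   T   T   F   F
  5   T   F   F   F   T   T   F   T   T   T   F
  6   T   T   F   F   T   T   T   T   T   T   T

6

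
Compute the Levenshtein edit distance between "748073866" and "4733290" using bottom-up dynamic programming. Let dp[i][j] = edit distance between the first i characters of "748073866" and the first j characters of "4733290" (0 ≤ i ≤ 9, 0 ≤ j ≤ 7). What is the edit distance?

   ''  4  7  3  3  2  9  0
''  0  1  2  3  4  5  6  7
 7  1  1  1  2  3  4  5  6
 4  2  1  2  2  3  4  5  6
 8  3  2  2  3  3  4  5  6
 0  4  3  3  3  4  4  5  5
 7  5  4  3  4  4  5  5  6
 3  6  5  4  3  4  5  6  6
 8  7  6  5  4  4  5  6  7
 6  8  7  6  5  5  5  6  7
 6  9  8  7  6  6  6  6  7

7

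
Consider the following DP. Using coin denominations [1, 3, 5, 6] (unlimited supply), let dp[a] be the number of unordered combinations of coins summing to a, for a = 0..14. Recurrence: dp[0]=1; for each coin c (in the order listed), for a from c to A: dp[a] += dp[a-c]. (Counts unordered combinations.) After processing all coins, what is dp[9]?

after  coin     0     1     2     3     4     5     6     7     8     9    10    11    12    13    14
          1     1     1     1     1     1     1     1     1     1     1     1     1     1     1     1
          3     1     1     1     2     2     2     3     3     3     4     4     4     5     5     5
          5     1     1     1     2     2     3     4     4     5     6     7     8     9    10    11
          6     1     1     1     2     2     3     5     5     6     8     9    11    14    15    17

8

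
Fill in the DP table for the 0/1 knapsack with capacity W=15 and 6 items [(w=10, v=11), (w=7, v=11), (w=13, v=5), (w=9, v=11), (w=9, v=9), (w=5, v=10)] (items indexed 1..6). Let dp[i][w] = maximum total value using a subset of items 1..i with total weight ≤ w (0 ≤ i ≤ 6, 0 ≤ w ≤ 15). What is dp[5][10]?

i\w   0   1   2   3   4   5   6   7   8   9  10  11  12  13  14  15
  0   0   0   0   0   0   0   0   0   0   0   0   0   0   0   0   0
  1   0   0   0   0   0   0   0   0   0   0  11  11  11  11  11  11
  2   0   0   0   0   0   0   0  11  11  11  11  11  11  11  11  11
  3   0   0   0   0   0   0   0  11  11  11  11  11  11  11  11  11
  4   0   0   0   0   0   0   0  11  11  11  11  11  11  11  11  11
  5   0   0   0   0   0   0   0  11  11  11  11  11  11  11  11  11
  6   0   0   0   0   0  10  10  11  11  11  11  11  21  21  21  21

11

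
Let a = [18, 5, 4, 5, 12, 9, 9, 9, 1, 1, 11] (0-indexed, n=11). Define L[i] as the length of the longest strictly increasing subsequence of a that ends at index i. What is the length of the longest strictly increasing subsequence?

4

   i    0    1    2    3    4    5    6    7    8    9   10
a[i]   18    5    4    5   12    9    9    9    1    1   11
L[i]    1    1    1    2    3    3    3    3    1    1    4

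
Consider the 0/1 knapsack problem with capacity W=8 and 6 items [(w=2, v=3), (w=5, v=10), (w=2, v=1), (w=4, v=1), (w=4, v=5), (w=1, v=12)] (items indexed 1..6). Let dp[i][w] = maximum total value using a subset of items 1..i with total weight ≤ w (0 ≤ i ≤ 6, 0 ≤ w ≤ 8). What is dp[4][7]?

i\w   0   1   2   3   4   5   6   7   8
  0   0   0   0   0   0   0   0   0   0
  1   0   0   3   3   3   3   3   3   3
  2   0   0   3   3   3  10  10  13  13
  3   0   0   3   3   4  10  10  13  13
  4   0   0   3   3   4  10  10  13  13
  5   0   0   3   3   5  10  10  13  13
  6   0  12  12  15  15  17  22  22  25

13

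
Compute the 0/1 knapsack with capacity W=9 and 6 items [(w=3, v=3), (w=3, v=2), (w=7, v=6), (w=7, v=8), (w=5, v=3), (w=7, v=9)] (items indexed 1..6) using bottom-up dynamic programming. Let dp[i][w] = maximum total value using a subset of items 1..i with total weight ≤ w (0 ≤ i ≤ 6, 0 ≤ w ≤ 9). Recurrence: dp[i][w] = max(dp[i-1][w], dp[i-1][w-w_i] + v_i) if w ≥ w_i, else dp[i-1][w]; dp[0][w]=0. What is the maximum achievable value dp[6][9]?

9

i\w   0   1   2   3   4   5   6   7   8   9
  0   0   0   0   0   0   0   0   0   0   0
  1   0   0   0   3   3   3   3   3   3   3
  2   0   0   0   3   3   3   5   5   5   5
  3   0   0   0   3   3   3   5   6   6   6
  4   0   0   0   3   3   3   5   8   8   8
  5   0   0   0   3   3   3   5   8   8   8
  6   0   0   0   3   3   3   5   9   9   9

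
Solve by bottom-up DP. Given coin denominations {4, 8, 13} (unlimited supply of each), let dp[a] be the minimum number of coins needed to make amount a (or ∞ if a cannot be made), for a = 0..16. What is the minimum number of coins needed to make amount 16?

2

 a  0  1  2  3  4  5  6  7  8  9 10 11 12 13 14 15 16
dp  0  -  -  -  1  -  -  -  1  -  -  -  2  1  -  -  2
(- denotes ∞ / unreachable)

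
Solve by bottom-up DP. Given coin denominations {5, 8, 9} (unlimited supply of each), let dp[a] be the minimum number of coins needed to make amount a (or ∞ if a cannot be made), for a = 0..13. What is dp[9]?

 a  0  1  2  3  4  5  6  7  8  9 10 11 12 13
dp  0  -  -  -  -  1  -  -  1  1  2  -  -  2
(- denotes ∞ / unreachable)

1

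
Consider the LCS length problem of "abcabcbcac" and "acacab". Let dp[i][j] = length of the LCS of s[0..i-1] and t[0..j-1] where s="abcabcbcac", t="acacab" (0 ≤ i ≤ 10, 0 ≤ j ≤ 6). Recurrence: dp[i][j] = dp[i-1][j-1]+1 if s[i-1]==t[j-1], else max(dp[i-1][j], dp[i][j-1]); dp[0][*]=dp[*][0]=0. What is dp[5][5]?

   ''  a  c  a  c  a  b
''  0  0  0  0  0  0  0
 a  0  1  1  1  1  1  1
 b  0  1  1  1  1  1  2
 c  0  1  2  2  2  2  2
 a  0  1  2  3  3  3  3
 b  0  1  2  3  3  3  4
 c  0  1  2  3  4  4  4
 b  0  1  2  3  4  4  5
 c  0  1  2  3  4  4  5
 a  0  1  2  3  4  5  5
 c  0  1  2  3  4  5  5

3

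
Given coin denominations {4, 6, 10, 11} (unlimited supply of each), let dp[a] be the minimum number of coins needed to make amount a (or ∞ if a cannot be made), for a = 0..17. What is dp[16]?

 a  0  1  2  3  4  5  6  7  8  9 10 11 12 13 14 15 16 17
dp  0  -  -  -  1  -  1  -  2  -  1  1  2  -  2  2  2  2
(- denotes ∞ / unreachable)

2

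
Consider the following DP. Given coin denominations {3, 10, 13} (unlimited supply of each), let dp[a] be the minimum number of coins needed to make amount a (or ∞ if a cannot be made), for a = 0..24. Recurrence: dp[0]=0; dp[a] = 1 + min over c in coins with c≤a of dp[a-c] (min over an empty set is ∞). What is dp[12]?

 a  0  1  2  3  4  5  6  7  8  9 10 11 12 13 14 15 16 17 18 19 20 21 22 23 24
dp  0  -  -  1  -  -  2  -  -  3  1  -  4  1  -  5  2  -  6  3  2  7  4  2  8
(- denotes ∞ / unreachable)

4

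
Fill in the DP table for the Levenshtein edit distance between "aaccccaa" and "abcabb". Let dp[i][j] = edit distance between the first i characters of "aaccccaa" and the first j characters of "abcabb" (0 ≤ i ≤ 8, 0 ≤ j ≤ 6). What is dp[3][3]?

   ''  a  b  c  a  b  b
''  0  1  2  3  4  5  6
 a  1  0  1  2  3  4  5
 a  2  1  1  2  2  3  4
 c  3  2  2  1  2  3  4
 c  4  3  3  2  2  3  4
 c  5  4  4  3  3  3  4
 c  6  5  5  4  4  4  4
 a  7  6  6  5  4  5  5
 a  8  7  7  6  5  5  6

1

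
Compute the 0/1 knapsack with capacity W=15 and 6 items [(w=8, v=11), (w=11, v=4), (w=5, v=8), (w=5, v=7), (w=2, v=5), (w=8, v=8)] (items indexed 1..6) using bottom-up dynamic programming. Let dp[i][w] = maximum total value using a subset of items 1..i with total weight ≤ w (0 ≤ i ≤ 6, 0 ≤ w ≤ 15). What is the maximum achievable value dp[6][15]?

24

i\w   0   1   2   3   4   5   6   7   8   9  10  11  12  13  14  15
  0   0   0   0   0   0   0   0   0   0   0   0   0   0   0   0   0
  1   0   0   0   0   0   0   0   0  11  11  11  11  11  11  11  11
  2   0   0   0   0   0   0   0   0  11  11  11  11  11  11  11  11
  3   0   0   0   0   0   8   8   8  11  11  11  11  11  19  19  19
  4   0   0   0   0   0   8   8   8  11  11  15  15  15  19  19  19
  5   0   0   5   5   5   8   8  13  13  13  16  16  20  20  20  24
  6   0   0   5   5   5   8   8  13  13  13  16  16  20  20  20  24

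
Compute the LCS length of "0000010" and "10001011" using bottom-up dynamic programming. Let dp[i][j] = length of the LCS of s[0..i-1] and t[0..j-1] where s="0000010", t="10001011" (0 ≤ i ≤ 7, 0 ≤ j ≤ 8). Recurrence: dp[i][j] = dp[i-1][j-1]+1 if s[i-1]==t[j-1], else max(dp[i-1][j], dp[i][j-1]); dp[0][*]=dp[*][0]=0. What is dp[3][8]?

   ''  1  0  0  0  1  0  1  1
''  0  0  0  0  0  0  0  0  0
 0  0  0  1  1  1  1  1  1  1
 0  0  0  1  2  2  2  2  2  2
 0  0  0  1  2  3  3  3  3  3
 0  0  0  1  2  3  3  4  4  4
 0  0  0  1  2  3  3  4  4  4
 1  0  1  1  2  3  4  4  5  5
 0  0  1  2  2  3  4  5  5  5

3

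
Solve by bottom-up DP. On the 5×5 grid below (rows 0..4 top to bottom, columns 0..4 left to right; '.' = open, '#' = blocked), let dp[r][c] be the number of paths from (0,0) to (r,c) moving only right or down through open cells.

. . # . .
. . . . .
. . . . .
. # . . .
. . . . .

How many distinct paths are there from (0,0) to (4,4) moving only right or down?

39

r\c   0   1   2   3   4
  0   1   1   0   0   0
  1   1   2   2   2   2
  2   1   3   5   7   9
  3   1   0   5  12  21
  4   1   1   6  18  39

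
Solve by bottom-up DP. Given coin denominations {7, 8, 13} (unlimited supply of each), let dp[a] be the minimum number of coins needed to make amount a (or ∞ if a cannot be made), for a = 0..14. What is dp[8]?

 a  0  1  2  3  4  5  6  7  8  9 10 11 12 13 14
dp  0  -  -  -  -  -  -  1  1  -  -  -  -  1  2
(- denotes ∞ / unreachable)

1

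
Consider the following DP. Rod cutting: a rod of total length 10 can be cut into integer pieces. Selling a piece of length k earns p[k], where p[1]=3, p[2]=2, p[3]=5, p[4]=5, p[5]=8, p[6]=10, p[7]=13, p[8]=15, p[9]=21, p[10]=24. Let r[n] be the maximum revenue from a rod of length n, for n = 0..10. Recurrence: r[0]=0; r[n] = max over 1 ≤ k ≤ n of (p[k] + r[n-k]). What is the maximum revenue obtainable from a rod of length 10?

30

   n    0    1    2    3    4    5    6    7    8    9   10
r[n]    0    3    6    9   12   15   18   21   24   27   30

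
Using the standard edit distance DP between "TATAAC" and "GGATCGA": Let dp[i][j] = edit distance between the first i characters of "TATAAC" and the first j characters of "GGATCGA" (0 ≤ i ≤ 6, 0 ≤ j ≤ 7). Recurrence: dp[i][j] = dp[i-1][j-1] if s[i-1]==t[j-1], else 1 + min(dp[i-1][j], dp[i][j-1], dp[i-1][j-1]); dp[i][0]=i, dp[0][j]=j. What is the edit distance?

5

   ''  G  G  A  T  C  G  A
''  0  1  2  3  4  5  6  7
 T  1  1  2  3  3  4  5  6
 A  2  2  2  2  3  4  5  5
 T  3  3  3  3  2  3  4  5
 A  4  4  4  3  3  3  4  4
 A  5  5  5  4  4  4  4  4
 C  6  6  6  5  5  4  5  5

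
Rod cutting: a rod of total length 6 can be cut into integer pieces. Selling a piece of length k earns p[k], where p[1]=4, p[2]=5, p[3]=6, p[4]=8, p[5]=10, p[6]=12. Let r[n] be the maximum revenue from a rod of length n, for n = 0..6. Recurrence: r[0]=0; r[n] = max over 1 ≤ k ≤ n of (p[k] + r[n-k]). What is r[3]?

12

   n    0    1    2    3    4    5    6
r[n]    0    4    8   12   16   20   24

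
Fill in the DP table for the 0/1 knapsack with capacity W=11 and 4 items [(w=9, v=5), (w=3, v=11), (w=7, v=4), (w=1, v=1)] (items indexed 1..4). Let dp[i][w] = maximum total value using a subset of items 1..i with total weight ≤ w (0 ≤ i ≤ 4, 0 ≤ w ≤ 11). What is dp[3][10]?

15

i\w   0   1   2   3   4   5   6   7   8   9  10  11
  0   0   0   0   0   0   0   0   0   0   0   0   0
  1   0   0   0   0   0   0   0   0   0   5   5   5
  2   0   0   0  11  11  11  11  11  11  11  11  11
  3   0   0   0  11  11  11  11  11  11  11  15  15
  4   0   1   1  11  12  12  12  12  12  12  15  16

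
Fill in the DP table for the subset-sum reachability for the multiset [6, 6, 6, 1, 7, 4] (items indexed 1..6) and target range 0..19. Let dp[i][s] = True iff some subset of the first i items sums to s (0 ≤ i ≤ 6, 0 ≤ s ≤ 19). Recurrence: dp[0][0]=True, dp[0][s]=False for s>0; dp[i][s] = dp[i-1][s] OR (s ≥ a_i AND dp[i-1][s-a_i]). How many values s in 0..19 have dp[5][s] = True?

10

i\s   0   1   2   3   4   5   6   7   8   9  10  11  12  13  14  15  16  17  18  19
  0   T   F   F   F   F   F   F   F   F   F   F   F   F   F   F   F   F   F   F   F
  1   T   F   F   F   F   F   T   F   F   F   F   F   F   F   F   F   F   F   F   F
  2   T   F   F   F   F   F   T   F   F   F   F   F   T   F   F   F   F   F   F   F
  3   T   F   F   F   F   F   T   F   F   F   F   F   T   F   F   F   F   F   T   F
  4   T   T   F   F   F   F   T   T   F   F   F   F   T   T   F   F   F   F   T   T
  5   T   T   F   F   F   F   T   T   T   F   F   F   T   T   T   F   F   F   T   T
  6   T   T   F   F   T   T   T   T   T   F   T   T   T   T   T   F   T   T   T   T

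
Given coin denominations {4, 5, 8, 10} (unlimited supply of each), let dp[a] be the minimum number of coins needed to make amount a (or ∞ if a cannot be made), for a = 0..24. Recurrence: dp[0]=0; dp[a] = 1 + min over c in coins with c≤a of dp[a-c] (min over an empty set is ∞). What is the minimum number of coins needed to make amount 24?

 a  0  1  2  3  4  5  6  7  8  9 10 11 12 13 14 15 16 17 18 19 20 21 22 23 24
dp  0  -  -  -  1  1  -  -  1  2  1  -  2  2  2  2  2  3  2  3  2  3  3  3  3
(- denotes ∞ / unreachable)

3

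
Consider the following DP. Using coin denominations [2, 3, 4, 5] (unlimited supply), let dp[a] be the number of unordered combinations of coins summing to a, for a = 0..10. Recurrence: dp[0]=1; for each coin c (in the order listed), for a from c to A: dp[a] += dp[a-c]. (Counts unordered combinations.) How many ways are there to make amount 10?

after  coin     0     1     2     3     4     5     6     7     8     9    10
          2     1     0     1     0     1     0     1     0     1     0     1
          3     1     0     1     1     1     1     2     1     2     2     2
          4     1     0     1     1     2     1     3     2     4     3     5
          5     1     0     1     1     2     2     3     3     5     5     7

7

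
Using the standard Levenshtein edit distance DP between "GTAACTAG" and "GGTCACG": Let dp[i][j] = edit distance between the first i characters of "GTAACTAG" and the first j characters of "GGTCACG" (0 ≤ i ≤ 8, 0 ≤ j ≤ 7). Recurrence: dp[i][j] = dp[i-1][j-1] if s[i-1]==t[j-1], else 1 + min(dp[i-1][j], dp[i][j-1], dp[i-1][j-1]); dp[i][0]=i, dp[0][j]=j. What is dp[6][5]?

4

   ''  G  G  T  C  A  C  G
''  0  1  2  3  4  5  6  7
 G  1  0  1  2  3  4  5  6
 T  2  1  1  1  2  3  4  5
 A  3  2  2  2  2  2  3  4
 A  4  3  3  3  3  2  3  4
 C  5  4  4  4  3  3  2  3
 T  6  5  5  4  4  4  3  3
 A  7  6  6  5  5  4  4  4
 G  8  7  6  6  6  5  5  4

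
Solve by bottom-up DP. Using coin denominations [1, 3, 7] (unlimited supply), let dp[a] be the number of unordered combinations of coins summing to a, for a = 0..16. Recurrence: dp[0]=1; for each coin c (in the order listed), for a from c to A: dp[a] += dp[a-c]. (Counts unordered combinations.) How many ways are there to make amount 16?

after  coin     0     1     2     3     4     5     6     7     8     9    10    11    12    13    14    15    16
          1     1     1     1     1     1     1     1     1     1     1     1     1     1     1     1     1     1
          3     1     1     1     2     2     2     3     3     3     4     4     4     5     5     5     6     6
          7     1     1     1     2     2     2     3     4     4     5     6     6     7     8     9    10    11

11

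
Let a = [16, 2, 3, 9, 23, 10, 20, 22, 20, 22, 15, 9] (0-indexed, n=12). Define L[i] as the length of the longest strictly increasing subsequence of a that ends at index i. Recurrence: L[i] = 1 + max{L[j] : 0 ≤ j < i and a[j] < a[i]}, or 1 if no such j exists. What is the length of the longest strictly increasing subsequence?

   i    0    1    2    3    4    5    6    7    8    9   10   11
a[i]   16    2    3    9   23   10   20   22   20   22   15    9
L[i]    1    1    2    3    4    4    5    6    5    6    5    3

6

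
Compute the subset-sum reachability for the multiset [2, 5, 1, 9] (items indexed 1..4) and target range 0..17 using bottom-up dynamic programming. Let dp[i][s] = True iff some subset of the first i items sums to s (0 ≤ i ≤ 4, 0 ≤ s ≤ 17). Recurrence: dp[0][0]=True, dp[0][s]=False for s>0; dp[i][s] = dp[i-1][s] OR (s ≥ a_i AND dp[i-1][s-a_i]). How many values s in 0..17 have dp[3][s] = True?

i\s   0   1   2   3   4   5   6   7   8   9  10  11  12  13  14  15  16  17
  0   T   F   F   F   F   F   F   F   F   F   F   F   F   F   F   F   F   F
  1   T   F   T   F   F   F   F   F   F   F   F   F   F   F   F   F   F   F
  2   T   F   T   F   F   T   F   T   F   F   F   F   F   F   F   F   F   F
  3   T   T   T   T   F   T   T   T   T   F   F   F   F   F   F   F   F   F
  4   T   T   T   T   F   T   T   T   T   T   T   T   T   F   T   T   T   T

8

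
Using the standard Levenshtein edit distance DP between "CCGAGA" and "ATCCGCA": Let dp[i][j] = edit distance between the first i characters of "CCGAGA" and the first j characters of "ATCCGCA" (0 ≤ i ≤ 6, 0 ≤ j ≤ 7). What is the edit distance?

   ''  A  T  C  C  G  C  A
''  0  1  2  3  4  5  6  7
 C  1  1  2  2  3  4  5  6
 C  2  2  2  2  2  3  4  5
 G  3  3  3  3  3  2  3  4
 A  4  3  4  4  4  3  3  3
 G  5  4  4  5  5  4  4  4
 A  6  5  5  5  6  5  5  4

4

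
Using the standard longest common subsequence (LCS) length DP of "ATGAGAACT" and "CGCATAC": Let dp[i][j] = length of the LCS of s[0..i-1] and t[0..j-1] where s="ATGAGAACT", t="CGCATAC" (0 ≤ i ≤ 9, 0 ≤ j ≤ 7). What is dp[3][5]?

2

   ''  C  G  C  A  T  A  C
''  0  0  0  0  0  0  0  0
 A  0  0  0  0  1  1  1  1
 T  0  0  0  0  1  2  2  2
 G  0  0  1  1  1  2  2  2
 A  0  0  1  1  2  2  3  3
 G  0  0  1  1  2  2  3  3
 A  0  0  1  1  2  2  3  3
 A  0  0  1  1  2  2  3  3
 C  0  1  1  2  2  2  3  4
 T  0  1  1  2  2  3  3  4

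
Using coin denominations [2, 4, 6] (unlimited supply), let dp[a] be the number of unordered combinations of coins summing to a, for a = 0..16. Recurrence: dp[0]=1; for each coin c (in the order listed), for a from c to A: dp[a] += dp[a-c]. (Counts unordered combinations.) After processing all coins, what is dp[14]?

8

after  coin     0     1     2     3     4     5     6     7     8     9    10    11    12    13    14    15    16
          2     1     0     1     0     1     0     1     0     1     0     1     0     1     0     1     0     1
          4     1     0     1     0     2     0     2     0     3     0     3     0     4     0     4     0     5
          6     1     0     1     0     2     0     3     0     4     0     5     0     7     0     8     0    10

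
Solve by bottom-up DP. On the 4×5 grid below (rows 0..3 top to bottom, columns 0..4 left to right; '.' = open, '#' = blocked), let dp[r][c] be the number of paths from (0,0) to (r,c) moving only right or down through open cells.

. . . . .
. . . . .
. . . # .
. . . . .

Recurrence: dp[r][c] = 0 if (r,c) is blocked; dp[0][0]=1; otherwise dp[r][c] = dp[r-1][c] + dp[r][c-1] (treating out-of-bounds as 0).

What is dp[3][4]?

r\c   0   1   2   3   4
  0   1   1   1   1   1
  1   1   2   3   4   5
  2   1   3   6   0   5
  3   1   4  10  10  15

15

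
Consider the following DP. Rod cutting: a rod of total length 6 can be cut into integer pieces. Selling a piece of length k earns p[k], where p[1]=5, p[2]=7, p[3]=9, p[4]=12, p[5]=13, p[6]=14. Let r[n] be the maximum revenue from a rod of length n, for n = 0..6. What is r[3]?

15

   n    0    1    2    3    4    5    6
r[n]    0    5   10   15   20   25   30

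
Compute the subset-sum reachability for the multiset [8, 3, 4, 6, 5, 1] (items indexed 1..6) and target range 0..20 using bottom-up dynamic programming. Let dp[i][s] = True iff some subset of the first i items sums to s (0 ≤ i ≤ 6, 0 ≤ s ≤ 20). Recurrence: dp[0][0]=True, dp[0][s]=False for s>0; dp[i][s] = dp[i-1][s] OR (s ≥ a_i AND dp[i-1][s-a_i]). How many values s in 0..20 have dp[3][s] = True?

i\s   0   1   2   3   4   5   6   7   8   9  10  11  12  13  14  15  16  17  18  19  20
  0   T   F   F   F   F   F   F   F   F   F   F   F   F   F   F   F   F   F   F   F   F
  1   T   F   F   F   F   F   F   F   T   F   F   F   F   F   F   F   F   F   F   F   F
  2   T   F   F   T   F   F   F   F   T   F   F   T   F   F   F   F   F   F   F   F   F
  3   T   F   F   T   T   F   F   T   T   F   F   T   T   F   F   T   F   F   F   F   F
  4   T   F   F   T   T   F   T   T   T   T   T   T   T   T   T   T   F   T   T   F   F
  5   T   F   F   T   T   T   T   T   T   T   T   T   T   T   T   T   T   T   T   T   T
  6   T   T   F   T   T   T   T   T   T   T   T   T   T   T   T   T   T   T   T   T   T

8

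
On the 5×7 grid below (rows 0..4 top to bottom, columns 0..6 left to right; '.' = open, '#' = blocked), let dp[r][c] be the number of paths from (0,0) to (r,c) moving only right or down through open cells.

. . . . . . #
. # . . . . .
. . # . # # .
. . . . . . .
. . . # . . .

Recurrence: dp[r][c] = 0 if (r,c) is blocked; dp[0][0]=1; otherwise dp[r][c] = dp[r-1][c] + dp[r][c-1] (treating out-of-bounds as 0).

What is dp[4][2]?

5

r\c   0   1   2   3   4   5   6
  0   1   1   1   1   1   1   0
  1   1   0   1   2   3   4   4
  2   1   1   0   2   0   0   4
  3   1   2   2   4   4   4   8
  4   1   3   5   0   4   8  16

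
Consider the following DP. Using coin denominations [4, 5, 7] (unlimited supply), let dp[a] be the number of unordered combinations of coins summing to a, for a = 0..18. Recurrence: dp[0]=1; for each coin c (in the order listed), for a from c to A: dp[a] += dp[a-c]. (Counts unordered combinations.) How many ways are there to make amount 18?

2

after  coin     0     1     2     3     4     5     6     7     8     9    10    11    12    13    14    15    16    17    18
          4     1     0     0     0     1     0     0     0     1     0     0     0     1     0     0     0     1     0     0
          5     1     0     0     0     1     1     0     0     1     1     1     0     1     1     1     1     1     1     1
          7     1     0     0     0     1     1     0     1     1     1     1     1     2     1     2     2     2     2     2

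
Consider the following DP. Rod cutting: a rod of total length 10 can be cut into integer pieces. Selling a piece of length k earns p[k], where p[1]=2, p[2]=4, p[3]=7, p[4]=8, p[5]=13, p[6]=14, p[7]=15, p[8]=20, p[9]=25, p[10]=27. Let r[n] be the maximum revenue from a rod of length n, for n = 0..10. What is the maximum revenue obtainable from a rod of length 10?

27

   n    0    1    2    3    4    5    6    7    8    9   10
r[n]    0    2    4    7    9   13   15   17   20   25   27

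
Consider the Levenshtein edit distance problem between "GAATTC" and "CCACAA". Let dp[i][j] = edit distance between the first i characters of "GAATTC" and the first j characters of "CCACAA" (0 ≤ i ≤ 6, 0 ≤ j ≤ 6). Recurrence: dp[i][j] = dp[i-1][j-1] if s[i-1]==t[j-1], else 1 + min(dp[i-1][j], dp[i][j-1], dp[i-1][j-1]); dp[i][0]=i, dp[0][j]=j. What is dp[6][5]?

   ''  C  C  A  C  A  A
''  0  1  2  3  4  5  6
 G  1  1  2  3  4  5  6
 A  2  2  2  2  3  4  5
 A  3  3  3  2  3  3  4
 T  4  4  4  3  3  4  4
 T  5  5  5  4  4  4  5
 C  6  5  5  5  4  5  5

5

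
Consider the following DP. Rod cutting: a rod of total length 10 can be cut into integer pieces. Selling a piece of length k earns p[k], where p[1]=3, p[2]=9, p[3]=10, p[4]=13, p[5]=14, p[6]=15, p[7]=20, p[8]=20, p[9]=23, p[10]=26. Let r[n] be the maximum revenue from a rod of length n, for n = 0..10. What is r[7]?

30

   n    0    1    2    3    4    5    6    7    8    9   10
r[n]    0    3    9   12   18   21   27   30   36   39   45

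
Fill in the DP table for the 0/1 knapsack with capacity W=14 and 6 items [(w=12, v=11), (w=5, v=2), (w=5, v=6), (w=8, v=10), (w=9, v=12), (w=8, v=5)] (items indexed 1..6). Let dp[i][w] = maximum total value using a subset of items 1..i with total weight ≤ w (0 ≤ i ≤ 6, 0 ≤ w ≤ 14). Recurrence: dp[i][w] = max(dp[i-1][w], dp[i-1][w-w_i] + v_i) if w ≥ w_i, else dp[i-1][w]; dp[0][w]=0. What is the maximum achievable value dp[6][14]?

i\w   0   1   2   3   4   5   6   7   8   9  10  11  12  13  14
  0   0   0   0   0   0   0   0   0   0   0   0   0   0   0   0
  1   0   0   0   0   0   0   0   0   0   0   0   0  11  11  11
  2   0   0   0   0   0   2   2   2   2   2   2   2  11  11  11
  3   0   0   0   0   0   6   6   6   6   6   8   8  11  11  11
  4   0   0   0   0   0   6   6   6  10  10  10  10  11  16  16
  5   0   0   0   0   0   6   6   6  10  12  12  12  12  16  18
  6   0   0   0   0   0   6   6   6  10  12  12  12  12  16  18

18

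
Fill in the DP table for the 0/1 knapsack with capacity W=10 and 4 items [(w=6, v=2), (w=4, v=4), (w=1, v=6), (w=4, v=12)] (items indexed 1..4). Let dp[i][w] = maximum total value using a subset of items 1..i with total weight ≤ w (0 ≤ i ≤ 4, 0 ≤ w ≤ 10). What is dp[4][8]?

i\w   0   1   2   3   4   5   6   7   8   9  10
  0   0   0   0   0   0   0   0   0   0   0   0
  1   0   0   0   0   0   0   2   2   2   2   2
  2   0   0   0   0   4   4   4   4   4   4   6
  3   0   6   6   6   6  10  10  10  10  10  10
  4   0   6   6   6  12  18  18  18  18  22  22

18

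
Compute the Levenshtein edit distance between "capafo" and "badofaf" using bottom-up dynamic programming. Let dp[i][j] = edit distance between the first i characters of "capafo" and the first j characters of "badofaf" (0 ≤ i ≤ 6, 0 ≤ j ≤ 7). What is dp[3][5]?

4

   ''  b  a  d  o  f  a  f
''  0  1  2  3  4  5  6  7
 c  1  1  2  3  4  5  6  7
 a  2  2  1  2  3  4  5  6
 p  3  3  2  2  3  4  5  6
 a  4  4  3  3  3  4  4  5
 f  5  5  4  4  4  3  4  4
 o  6  6  5  5  4  4  4  5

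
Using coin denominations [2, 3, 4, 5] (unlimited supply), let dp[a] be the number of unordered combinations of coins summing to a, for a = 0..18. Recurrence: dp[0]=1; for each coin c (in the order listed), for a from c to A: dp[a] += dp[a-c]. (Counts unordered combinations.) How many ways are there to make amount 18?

22

after  coin     0     1     2     3     4     5     6     7     8     9    10    11    12    13    14    15    16    17    18
          2     1     0     1     0     1     0     1     0     1     0     1     0     1     0     1     0     1     0     1
          3     1     0     1     1     1     1     2     1     2     2     2     2     3     2     3     3     3     3     4
          4     1     0     1     1     2     1     3     2     4     3     5     4     7     5     8     7    10     8    12
          5     1     0     1     1     2     2     3     3     5     5     7     7    10    10    13    14    17    18    22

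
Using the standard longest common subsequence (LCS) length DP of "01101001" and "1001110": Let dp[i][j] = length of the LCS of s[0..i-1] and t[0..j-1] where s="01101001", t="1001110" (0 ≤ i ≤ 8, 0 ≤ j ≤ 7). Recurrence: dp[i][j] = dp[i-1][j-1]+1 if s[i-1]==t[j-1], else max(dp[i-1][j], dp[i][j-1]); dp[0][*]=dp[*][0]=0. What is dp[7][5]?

3

   ''  1  0  0  1  1  1  0
''  0  0  0  0  0  0  0  0
 0  0  0  1  1  1  1  1  1
 1  0  1  1  1  2  2  2  2
 1  0  1  1  1  2  3  3  3
 0  0  1  2  2  2  3  3  4
 1  0  1  2  2  3  3  4  4
 0  0  1  2  3  3  3  4  5
 0  0  1  2  3  3  3  4  5
 1  0  1  2  3  4  4  4  5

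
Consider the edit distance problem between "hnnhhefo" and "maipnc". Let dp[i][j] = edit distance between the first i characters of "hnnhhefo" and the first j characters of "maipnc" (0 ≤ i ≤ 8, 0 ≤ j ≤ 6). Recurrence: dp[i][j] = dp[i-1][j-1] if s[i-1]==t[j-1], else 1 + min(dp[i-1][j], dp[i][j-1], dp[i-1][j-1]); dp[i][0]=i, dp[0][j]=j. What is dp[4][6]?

   ''  m  a  i  p  n  c
''  0  1  2  3  4  5  6
 h  1  1  2  3  4  5  6
 n  2  2  2  3  4  4  5
 n  3  3  3  3  4  4  5
 h  4  4  4  4  4  5  5
 h  5  5  5  5  5  5  6
 e  6  6  6  6  6  6  6
 f  7  7  7  7  7  7  7
 o  8  8  8  8  8  8  8

5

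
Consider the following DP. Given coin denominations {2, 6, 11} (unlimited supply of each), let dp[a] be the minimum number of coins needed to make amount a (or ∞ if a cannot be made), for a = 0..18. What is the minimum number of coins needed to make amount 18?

3

 a  0  1  2  3  4  5  6  7  8  9 10 11 12 13 14 15 16 17 18
dp  0  -  1  -  2  -  1  -  2  -  3  1  2  2  3  3  4  2  3
(- denotes ∞ / unreachable)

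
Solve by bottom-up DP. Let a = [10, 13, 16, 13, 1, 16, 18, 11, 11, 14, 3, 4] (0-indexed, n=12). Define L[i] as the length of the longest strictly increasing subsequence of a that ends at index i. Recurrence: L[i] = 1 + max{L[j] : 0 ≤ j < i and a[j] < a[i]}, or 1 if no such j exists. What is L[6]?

4

   i    0    1    2    3    4    5    6    7    8    9   10   11
a[i]   10   13   16   13    1   16   18   11   11   14    3    4
L[i]    1    2    3    2    1    3    4    2    2    3    2    3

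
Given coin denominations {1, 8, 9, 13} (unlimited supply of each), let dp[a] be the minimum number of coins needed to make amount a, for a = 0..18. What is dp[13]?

 a  0  1  2  3  4  5  6  7  8  9 10 11 12 13 14 15 16 17 18
dp  0  1  2  3  4  5  6  7  1  1  2  3  4  1  2  3  2  2  2

1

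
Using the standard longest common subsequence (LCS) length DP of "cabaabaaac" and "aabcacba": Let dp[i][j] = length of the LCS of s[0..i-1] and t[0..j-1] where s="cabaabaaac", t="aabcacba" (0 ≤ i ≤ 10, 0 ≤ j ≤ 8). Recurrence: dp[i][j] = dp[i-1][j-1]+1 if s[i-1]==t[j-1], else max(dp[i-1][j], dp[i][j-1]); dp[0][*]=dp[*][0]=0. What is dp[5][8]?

4

   ''  a  a  b  c  a  c  b  a
''  0  0  0  0  0  0  0  0  0
 c  0  0  0  0  1  1  1  1  1
 a  0  1  1  1  1  2  2  2  2
 b  0  1  1  2  2  2  2  3  3
 a  0  1  2  2  2  3  3  3  4
 a  0  1  2  2  2  3  3  3  4
 b  0  1  2  3  3  3  3  4  4
 a  0  1  2  3  3  4  4  4  5
 a  0  1  2  3  3  4  4  4  5
 a  0  1  2  3  3  4  4  4  5
 c  0  1  2  3  4  4  5  5  5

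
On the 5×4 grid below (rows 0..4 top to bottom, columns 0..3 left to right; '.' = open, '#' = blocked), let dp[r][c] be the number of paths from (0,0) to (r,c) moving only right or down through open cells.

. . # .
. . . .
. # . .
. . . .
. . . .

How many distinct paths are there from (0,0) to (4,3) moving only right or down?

12

r\c   0   1   2   3
  0   1   1   0   0
  1   1   2   2   2
  2   1   0   2   4
  3   1   1   3   7
  4   1   2   5  12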